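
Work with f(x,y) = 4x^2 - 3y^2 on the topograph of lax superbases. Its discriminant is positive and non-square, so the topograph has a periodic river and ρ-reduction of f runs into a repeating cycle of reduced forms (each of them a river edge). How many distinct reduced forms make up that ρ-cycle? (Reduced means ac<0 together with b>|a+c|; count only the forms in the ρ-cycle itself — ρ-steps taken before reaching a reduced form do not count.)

D = 48, ⌊√D⌋ = 6
descent: ρ → (-3,6,1)  [lands on river]
river: ρ → (1,6,-3)
ρ-cycle length = 2 (tail of 1 descent step not counted)

2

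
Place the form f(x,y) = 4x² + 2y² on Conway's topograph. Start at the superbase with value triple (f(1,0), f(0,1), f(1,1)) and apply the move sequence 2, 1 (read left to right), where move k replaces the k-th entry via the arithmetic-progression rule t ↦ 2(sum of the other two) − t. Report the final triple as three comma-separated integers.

start (4,2,6) = (f(1,0),f(0,1),f(1,1))
replace slot 2: 2·(4+6) − 2 = 18 → (4,18,6)
replace slot 1: 2·(18+6) − 4 = 44 → (44,18,6)

44,18,6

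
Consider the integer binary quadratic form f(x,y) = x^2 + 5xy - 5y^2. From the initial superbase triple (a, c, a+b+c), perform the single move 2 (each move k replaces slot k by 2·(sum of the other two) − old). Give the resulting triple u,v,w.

start (1,-5,1) = (f(1,0),f(0,1),f(1,1))
replace slot 2: 2·(1+1) − (-5) = 9 → (1,9,1)

1,9,1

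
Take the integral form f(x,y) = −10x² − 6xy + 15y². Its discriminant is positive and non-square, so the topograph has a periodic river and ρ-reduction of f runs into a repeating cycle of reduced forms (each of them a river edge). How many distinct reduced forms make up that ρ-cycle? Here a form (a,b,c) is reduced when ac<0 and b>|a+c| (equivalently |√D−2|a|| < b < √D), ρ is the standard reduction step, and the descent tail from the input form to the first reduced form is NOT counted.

D = 636, ⌊√D⌋ = 25
descent: ρ → (15,6,-10)  [lands on river]
river: ρ → (-10,14,11)
river: ρ → (11,8,-13)
river: ρ → (-13,18,6)
river: ρ → (6,18,-13)
river: ρ → (-13,8,11)
river: ρ → (11,14,-10)
river: ρ → (-10,6,15)
river: ρ → (15,24,-1)
river: ρ → (-1,24,15)
ρ-cycle length = 10 (tail of 1 descent step not counted)

10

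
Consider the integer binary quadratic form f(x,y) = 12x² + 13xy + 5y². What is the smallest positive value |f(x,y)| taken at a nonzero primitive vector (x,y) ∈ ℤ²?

translate: b→-11 (≡13 mod 24), so (12,13,5)→(12,-11,4)
flip: (12,-11,4)→(4,11,12)
translate: b→3 (≡11 mod 8), so (4,11,12)→(4,3,5)
reduced (well bottom): (4,3,5) with a≤c, −a<b≤a
well minimum = a = 4

4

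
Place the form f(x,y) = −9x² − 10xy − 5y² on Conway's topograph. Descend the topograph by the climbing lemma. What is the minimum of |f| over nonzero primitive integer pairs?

translate: b→-8 (≡10 mod 18), so (9,10,5)→(9,-8,4)
flip: (9,-8,4)→(4,8,9)
translate: b→0 (≡8 mod 8), so (4,8,9)→(4,0,5)
reduced (well bottom): (4,0,5) with a≤c, −a<b≤a
well minimum |f| = |-4| = 4 (negative-definite)

4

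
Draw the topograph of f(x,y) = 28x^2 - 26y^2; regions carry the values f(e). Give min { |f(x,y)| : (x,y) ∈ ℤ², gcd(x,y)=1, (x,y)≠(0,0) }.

descent: ρ → (-26,52,2)  [lands on river]
river: ρ → (2,52,-26)
closes: descent 1, river 2
min |a| on river = 2

2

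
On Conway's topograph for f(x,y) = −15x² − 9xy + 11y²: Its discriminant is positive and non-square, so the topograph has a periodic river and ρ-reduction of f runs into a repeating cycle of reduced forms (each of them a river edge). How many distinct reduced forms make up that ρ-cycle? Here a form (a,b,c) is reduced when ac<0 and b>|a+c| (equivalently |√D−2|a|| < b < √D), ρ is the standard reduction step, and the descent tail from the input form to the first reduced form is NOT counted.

D = 741, ⌊√D⌋ = 27
descent: ρ → (11,9,-15)  [lands on river]
river: ρ → (-15,21,5)
river: ρ → (5,19,-19)
river: ρ → (-19,19,5)
river: ρ → (5,21,-15)
river: ρ → (-15,9,11)
river: ρ → (11,13,-13)
river: ρ → (-13,13,11)
ρ-cycle length = 8 (tail of 1 descent step not counted)

8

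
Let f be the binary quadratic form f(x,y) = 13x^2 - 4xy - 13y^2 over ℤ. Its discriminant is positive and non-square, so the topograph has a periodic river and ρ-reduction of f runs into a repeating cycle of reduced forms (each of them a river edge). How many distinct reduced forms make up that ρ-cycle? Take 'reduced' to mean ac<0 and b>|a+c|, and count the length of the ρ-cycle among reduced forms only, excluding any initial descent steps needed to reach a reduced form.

D = 692, ⌊√D⌋ = 26
descent: ρ → (-13,4,13)  [lands on river]
river: ρ → (13,22,-4)
river: ρ → (-4,26,1)
river: ρ → (1,26,-4)
river: ρ → (-4,22,13)
river: ρ → (13,4,-13)
river: ρ → (-13,22,4)
river: ρ → (4,26,-1)
river: ρ → (-1,26,4)
river: ρ → (4,22,-13)
ρ-cycle length = 10 (tail of 1 descent step not counted)

10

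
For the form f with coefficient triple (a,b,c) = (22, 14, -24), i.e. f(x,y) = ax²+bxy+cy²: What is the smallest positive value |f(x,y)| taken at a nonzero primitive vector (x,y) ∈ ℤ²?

river: ρ → (-24,34,12)
river: ρ → (12,38,-18)
river: ρ → (-18,34,16)
river: ρ → (16,30,-22)
river: ρ → (-22,14,24)
river: ρ → (24,34,-12)
river: ρ → (-12,38,18)
river: ρ → (18,34,-16)
river: ρ → (-16,30,22)
river: ρ → (22,14,-24)
closes: descent 0, river 10
min |a| on river = 12

12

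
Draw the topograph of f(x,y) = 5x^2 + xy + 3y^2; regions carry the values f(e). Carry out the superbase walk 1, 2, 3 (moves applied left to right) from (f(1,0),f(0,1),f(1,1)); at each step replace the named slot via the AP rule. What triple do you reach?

start (5,3,9) = (f(1,0),f(0,1),f(1,1))
replace slot 1: 2·(3+9) − 5 = 19 → (19,3,9)
replace slot 2: 2·(19+9) − 3 = 53 → (19,53,9)
replace slot 3: 2·(19+53) − 9 = 135 → (19,53,135)

19,53,135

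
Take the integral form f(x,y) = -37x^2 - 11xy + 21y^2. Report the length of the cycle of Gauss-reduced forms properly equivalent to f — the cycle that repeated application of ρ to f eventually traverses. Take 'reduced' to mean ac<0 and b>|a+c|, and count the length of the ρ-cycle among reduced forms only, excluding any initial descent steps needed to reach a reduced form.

D = 3229, ⌊√D⌋ = 56
descent: ρ → (21,53,-5)  [lands on river]
river: ρ → (-5,47,51)
river: ρ → (51,55,-1)
river: ρ → (-1,55,51)
river: ρ → (51,47,-5)
river: ρ → (-5,53,21)
river: ρ → (21,31,-27)
river: ρ → (-27,23,25)
river: ρ → (25,27,-25)
river: ρ → (-25,23,27)
river: ρ → (27,31,-21)
river: ρ → (-21,53,5)
river: ρ → (5,47,-51)
river: ρ → (-51,55,1)
river: ρ → (1,55,-51)
river: ρ → (-51,47,5)
river: ρ → (5,53,-21)
river: ρ → (-21,31,27)
river: ρ → (27,23,-25)
river: ρ → (-25,27,25)
river: ρ → (25,23,-27)
river: ρ → (-27,31,21)
ρ-cycle length = 22 (tail of 1 descent step not counted)

22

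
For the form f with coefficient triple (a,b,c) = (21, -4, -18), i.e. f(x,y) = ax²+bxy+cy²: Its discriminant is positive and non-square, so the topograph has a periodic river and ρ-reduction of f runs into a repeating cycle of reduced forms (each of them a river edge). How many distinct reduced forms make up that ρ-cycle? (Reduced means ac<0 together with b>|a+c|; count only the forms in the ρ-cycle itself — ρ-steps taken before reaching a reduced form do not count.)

D = 1528, ⌊√D⌋ = 39
descent: ρ → (-18,4,21)  [lands on river]
river: ρ → (21,38,-1)
river: ρ → (-1,38,21)
river: ρ → (21,4,-18)
river: ρ → (-18,32,7)
river: ρ → (7,38,-3)
river: ρ → (-3,34,31)
river: ρ → (31,28,-6)
river: ρ → (-6,32,21)
river: ρ → (21,10,-17)
river: ρ → (-17,24,14)
river: ρ → (14,32,-9)
river: ρ → (-9,22,29)
river: ρ → (29,36,-2)
river: ρ → (-2,36,29)
river: ρ → (29,22,-9)
river: ρ → (-9,32,14)
river: ρ → (14,24,-17)
river: ρ → (-17,10,21)
river: ρ → (21,32,-6)
river: ρ → (-6,28,31)
river: ρ → (31,34,-3)
river: ρ → (-3,38,7)
river: ρ → (7,32,-18)
ρ-cycle length = 24 (tail of 1 descent step not counted)

24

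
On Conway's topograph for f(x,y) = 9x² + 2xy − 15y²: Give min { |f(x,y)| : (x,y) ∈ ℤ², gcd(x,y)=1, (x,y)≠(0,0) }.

descent: ρ → (-15,-2,9)
descent: ρ → (9,20,-4)  [lands on river]
river: ρ → (-4,20,9)
river: ρ → (9,16,-8)
river: ρ → (-8,16,9)
closes: descent 2, river 4
min |a| on river = 4

4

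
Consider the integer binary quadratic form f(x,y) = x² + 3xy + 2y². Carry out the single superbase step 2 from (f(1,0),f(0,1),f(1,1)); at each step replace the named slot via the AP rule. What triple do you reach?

start (1,2,6) = (f(1,0),f(0,1),f(1,1))
replace slot 2: 2·(1+6) − 2 = 12 → (1,12,6)

1,12,6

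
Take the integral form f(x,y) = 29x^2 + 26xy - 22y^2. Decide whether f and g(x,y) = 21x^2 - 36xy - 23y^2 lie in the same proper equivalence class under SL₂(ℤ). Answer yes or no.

D₁ = 3228, D₂ = 3228
river cycle of f (length 18): (-22, 18, 33), (33, 48, -7), (-7, 50, 26), (26, 54, -3), (-3, 54, 26), (26, 50, -7), (-7, 48, 33), (33, 18, -22), (-22, 26, 29), (29, 32, -19), … (8 more)
river cycle of g (length 14): (-23, 36, 21), (21, 48, -11), (-11, 40, 37), (37, 34, -14), (-14, 50, 13), (13, 54, -6), (-6, 54, 13), (13, 50, -14), (-14, 34, 37), (37, 40, -11), … (4 more)
cycles differ ⇒ inequivalent

no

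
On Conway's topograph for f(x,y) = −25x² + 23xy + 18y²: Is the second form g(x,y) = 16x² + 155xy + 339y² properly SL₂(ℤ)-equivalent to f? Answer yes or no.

D₁ = 2329, D₂ = 2329
river cycle of f (length 32): (18, 13, -30), (-30, 47, 1), (1, 47, -30), (-30, 13, 18), (18, 23, -25), (-25, 27, 16), (16, 37, -15), (-15, 23, 30), (30, 37, -8), (-8, 43, 15), … (22 more)
river cycle of g (length 32): (16, 27, -25), (-25, 23, 18), (18, 13, -30), (-30, 47, 1), (1, 47, -30), (-30, 13, 18), (18, 23, -25), (-25, 27, 16), (16, 37, -15), (-15, 23, 30), … (22 more)
cycles coincide ⇒ equivalent

yes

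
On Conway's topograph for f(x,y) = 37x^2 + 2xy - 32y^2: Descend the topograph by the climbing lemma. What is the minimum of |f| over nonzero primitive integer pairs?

descent: ρ → (-32,62,7)  [lands on river]
river: ρ → (7,64,-23)
river: ρ → (-23,28,43)
river: ρ → (43,58,-8)
river: ρ → (-8,54,57)
river: ρ → (57,60,-5)
river: ρ → (-5,60,57)
river: ρ → (57,54,-8)
river: ρ → (-8,58,43)
river: ρ → (43,28,-23)
river: ρ → (-23,64,7)
river: ρ → (7,62,-32)
river: ρ → (-32,66,3)
river: ρ → (3,66,-32)
closes: descent 1, river 14
min |a| on river = 3

3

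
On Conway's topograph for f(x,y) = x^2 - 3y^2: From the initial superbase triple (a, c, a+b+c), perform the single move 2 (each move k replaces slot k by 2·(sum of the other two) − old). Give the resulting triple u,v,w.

start (1,-3,-2) = (f(1,0),f(0,1),f(1,1))
replace slot 2: 2·(1+(-2)) − (-3) = 1 → (1,1,-2)

1,1,-2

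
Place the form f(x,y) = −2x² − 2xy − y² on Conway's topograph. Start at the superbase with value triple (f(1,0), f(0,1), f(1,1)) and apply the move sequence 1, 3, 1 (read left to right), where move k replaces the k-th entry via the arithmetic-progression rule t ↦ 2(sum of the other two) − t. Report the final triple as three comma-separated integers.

start (-2,-1,-5) = (f(1,0),f(0,1),f(1,1))
replace slot 1: 2·((-1)+(-5)) − (-2) = -10 → (-10,-1,-5)
replace slot 3: 2·((-10)+(-1)) − (-5) = -17 → (-10,-1,-17)
replace slot 1: 2·((-1)+(-17)) − (-10) = -26 → (-26,-1,-17)

-26,-1,-17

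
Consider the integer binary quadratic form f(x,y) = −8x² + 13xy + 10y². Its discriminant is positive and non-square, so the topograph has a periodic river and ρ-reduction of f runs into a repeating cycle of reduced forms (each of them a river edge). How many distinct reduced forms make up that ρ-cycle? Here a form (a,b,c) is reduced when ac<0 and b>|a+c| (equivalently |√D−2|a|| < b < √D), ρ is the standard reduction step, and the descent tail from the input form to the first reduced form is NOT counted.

D = 489, ⌊√D⌋ = 22
river: ρ → (10,7,-11)
river: ρ → (-11,15,6)
river: ρ → (6,21,-2)
river: ρ → (-2,19,16)
river: ρ → (16,13,-5)
river: ρ → (-5,17,10)
river: ρ → (10,3,-12)
river: ρ → (-12,21,1)
river: ρ → (1,21,-12)
river: ρ → (-12,3,10)
river: ρ → (10,17,-5)
river: ρ → (-5,13,16)
river: ρ → (16,19,-2)
river: ρ → (-2,21,6)
river: ρ → (6,15,-11)
river: ρ → (-11,7,10)
river: ρ → (10,13,-8)
river: ρ → (-8,19,4)
river: ρ → (4,21,-3)
river: ρ → (-3,21,4)
river: ρ → (4,19,-8)
river: ρ → (-8,13,10)
ρ-cycle length = 22 (tail of 0 descent steps not counted)

22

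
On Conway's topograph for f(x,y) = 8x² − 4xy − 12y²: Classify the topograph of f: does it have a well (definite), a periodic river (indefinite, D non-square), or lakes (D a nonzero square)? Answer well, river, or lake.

D = b²−4ac = (-4)² − 4·8·(-12) = 400
D = 20² is a perfect square ⇒ form factors over ℤ ⇒ lakes

lake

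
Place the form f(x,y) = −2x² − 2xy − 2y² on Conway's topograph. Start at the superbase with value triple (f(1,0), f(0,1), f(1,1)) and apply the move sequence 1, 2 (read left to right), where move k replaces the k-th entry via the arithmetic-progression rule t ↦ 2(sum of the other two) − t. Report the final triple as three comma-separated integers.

start (-2,-2,-6) = (f(1,0),f(0,1),f(1,1))
replace slot 1: 2·((-2)+(-6)) − (-2) = -14 → (-14,-2,-6)
replace slot 2: 2·((-14)+(-6)) − (-2) = -38 → (-14,-38,-6)

-14,-38,-6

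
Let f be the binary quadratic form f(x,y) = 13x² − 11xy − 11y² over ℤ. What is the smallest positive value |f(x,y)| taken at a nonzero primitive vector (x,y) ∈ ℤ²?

descent: ρ → (-11,11,13)  [lands on river]
river: ρ → (13,15,-9)
river: ρ → (-9,21,7)
river: ρ → (7,21,-9)
river: ρ → (-9,15,13)
river: ρ → (13,11,-11)
closes: descent 1, river 6
min |a| on river = 7

7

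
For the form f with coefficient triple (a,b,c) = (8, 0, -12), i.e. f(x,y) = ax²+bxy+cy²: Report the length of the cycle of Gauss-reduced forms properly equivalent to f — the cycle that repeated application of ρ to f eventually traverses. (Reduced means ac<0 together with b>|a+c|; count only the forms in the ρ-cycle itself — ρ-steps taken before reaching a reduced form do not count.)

D = 384, ⌊√D⌋ = 19
descent: ρ → (-12,0,8)
descent: ρ → (8,16,-4)  [lands on river]
river: ρ → (-4,16,8)
ρ-cycle length = 2 (tail of 2 descent steps not counted)

2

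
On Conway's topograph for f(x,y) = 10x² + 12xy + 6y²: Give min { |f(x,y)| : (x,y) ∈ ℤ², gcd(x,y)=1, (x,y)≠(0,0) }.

translate: b→-8 (≡12 mod 20), so (10,12,6)→(10,-8,4)
flip: (10,-8,4)→(4,8,10)
translate: b→0 (≡8 mod 8), so (4,8,10)→(4,0,6)
reduced (well bottom): (4,0,6) with a≤c, −a<b≤a
well minimum = a = 4

4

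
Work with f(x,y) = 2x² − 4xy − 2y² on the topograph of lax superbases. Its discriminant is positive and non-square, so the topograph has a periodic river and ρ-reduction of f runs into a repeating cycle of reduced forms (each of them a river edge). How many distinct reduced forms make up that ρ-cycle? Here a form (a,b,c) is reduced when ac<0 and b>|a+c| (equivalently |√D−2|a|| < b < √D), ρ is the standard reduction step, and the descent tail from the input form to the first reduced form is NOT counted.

D = 32, ⌊√D⌋ = 5
descent: ρ → (-2,4,2)  [lands on river]
river: ρ → (2,4,-2)
ρ-cycle length = 2 (tail of 1 descent step not counted)

2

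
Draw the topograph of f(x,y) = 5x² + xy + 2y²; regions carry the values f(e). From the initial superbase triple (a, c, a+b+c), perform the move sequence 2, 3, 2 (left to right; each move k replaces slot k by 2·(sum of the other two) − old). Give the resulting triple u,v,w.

start (5,2,8) = (f(1,0),f(0,1),f(1,1))
replace slot 2: 2·(5+8) − 2 = 24 → (5,24,8)
replace slot 3: 2·(5+24) − 8 = 50 → (5,24,50)
replace slot 2: 2·(5+50) − 24 = 86 → (5,86,50)

5,86,50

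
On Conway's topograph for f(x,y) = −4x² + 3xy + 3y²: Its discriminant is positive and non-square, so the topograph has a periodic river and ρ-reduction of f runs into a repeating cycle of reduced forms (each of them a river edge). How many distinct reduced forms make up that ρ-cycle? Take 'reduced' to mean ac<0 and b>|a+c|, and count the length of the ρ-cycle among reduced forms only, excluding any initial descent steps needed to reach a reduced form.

D = 57, ⌊√D⌋ = 7
river: ρ → (3,3,-4)
river: ρ → (-4,5,2)
river: ρ → (2,7,-1)
river: ρ → (-1,7,2)
river: ρ → (2,5,-4)
river: ρ → (-4,3,3)
ρ-cycle length = 6 (tail of 0 descent steps not counted)

6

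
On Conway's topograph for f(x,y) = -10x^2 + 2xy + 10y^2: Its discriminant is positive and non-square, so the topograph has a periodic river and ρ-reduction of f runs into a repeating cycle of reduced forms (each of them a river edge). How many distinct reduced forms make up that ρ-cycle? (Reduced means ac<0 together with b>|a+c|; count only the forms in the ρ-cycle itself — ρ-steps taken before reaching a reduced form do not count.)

D = 404, ⌊√D⌋ = 20
river: ρ → (10,18,-2)
river: ρ → (-2,18,10)
river: ρ → (10,2,-10)
river: ρ → (-10,18,2)
river: ρ → (2,18,-10)
river: ρ → (-10,2,10)
ρ-cycle length = 6 (tail of 0 descent steps not counted)

6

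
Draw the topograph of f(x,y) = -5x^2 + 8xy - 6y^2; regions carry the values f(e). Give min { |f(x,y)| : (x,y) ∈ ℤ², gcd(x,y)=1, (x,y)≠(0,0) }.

translate: b→2 (≡-8 mod 10), so (5,-8,6)→(5,2,3)
flip: (5,2,3)→(3,-2,5)
reduced (well bottom): (3,-2,5) with a≤c, −a<b≤a
well minimum |f| = |-3| = 3 (negative-definite)

3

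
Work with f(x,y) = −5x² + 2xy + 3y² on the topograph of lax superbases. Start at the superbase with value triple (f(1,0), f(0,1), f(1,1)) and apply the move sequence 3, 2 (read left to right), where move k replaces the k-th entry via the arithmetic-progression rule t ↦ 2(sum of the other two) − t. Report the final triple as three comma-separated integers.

start (-5,3,0) = (f(1,0),f(0,1),f(1,1))
replace slot 3: 2·((-5)+3) − 0 = -4 → (-5,3,-4)
replace slot 2: 2·((-5)+(-4)) − 3 = -21 → (-5,-21,-4)

-5,-21,-4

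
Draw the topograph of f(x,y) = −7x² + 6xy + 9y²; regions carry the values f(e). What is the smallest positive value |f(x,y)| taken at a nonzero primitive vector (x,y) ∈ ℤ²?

river: ρ → (9,12,-4)
river: ρ → (-4,12,9)
river: ρ → (9,6,-7)
river: ρ → (-7,8,8)
river: ρ → (8,8,-7)
river: ρ → (-7,6,9)
closes: descent 0, river 6
min |a| on river = 4

4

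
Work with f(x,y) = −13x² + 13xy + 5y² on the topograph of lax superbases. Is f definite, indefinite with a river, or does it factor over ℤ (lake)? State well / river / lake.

D = b²−4ac = 13² − 4·(-13)·5 = 429
D > 0 non-square ⇒ indefinite ⇒ periodic river

river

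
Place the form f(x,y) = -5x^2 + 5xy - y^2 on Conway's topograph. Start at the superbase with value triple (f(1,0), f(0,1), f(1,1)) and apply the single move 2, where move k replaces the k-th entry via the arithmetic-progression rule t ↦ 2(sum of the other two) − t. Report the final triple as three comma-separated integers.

start (-5,-1,-1) = (f(1,0),f(0,1),f(1,1))
replace slot 2: 2·((-5)+(-1)) − (-1) = -11 → (-5,-11,-1)

-5,-11,-1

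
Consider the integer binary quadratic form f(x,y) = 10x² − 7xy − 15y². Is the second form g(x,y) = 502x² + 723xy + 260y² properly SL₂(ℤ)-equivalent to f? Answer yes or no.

D₁ = 649, D₂ = 649
river cycle of f (length 34): (-15, 7, 10), (10, 13, -12), (-12, 11, 11), (11, 11, -12), (-12, 13, 10), (10, 7, -15), (-15, 23, 2), (2, 25, -3), (-3, 23, 10), (10, 17, -9), … (24 more)
river cycle of g (length 34): (2, 23, -15), (-15, 7, 10), (10, 13, -12), (-12, 11, 11), (11, 11, -12), (-12, 13, 10), (10, 7, -15), (-15, 23, 2), (2, 25, -3), (-3, 23, 10), … (24 more)
cycles coincide ⇒ equivalent

yes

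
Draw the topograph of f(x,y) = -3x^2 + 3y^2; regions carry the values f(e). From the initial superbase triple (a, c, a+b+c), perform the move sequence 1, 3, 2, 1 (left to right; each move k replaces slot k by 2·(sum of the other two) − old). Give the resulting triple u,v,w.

start (-3,3,0) = (f(1,0),f(0,1),f(1,1))
replace slot 1: 2·(3+0) − (-3) = 9 → (9,3,0)
replace slot 3: 2·(9+3) − 0 = 24 → (9,3,24)
replace slot 2: 2·(9+24) − 3 = 63 → (9,63,24)
replace slot 1: 2·(63+24) − 9 = 165 → (165,63,24)

165,63,24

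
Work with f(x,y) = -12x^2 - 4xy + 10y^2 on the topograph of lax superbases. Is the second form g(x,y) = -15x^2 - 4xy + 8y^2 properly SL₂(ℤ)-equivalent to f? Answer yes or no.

D₁ = 496, D₂ = 496
river cycle of f (length 8): (10, 4, -12), (-12, 20, 2), (2, 20, -12), (-12, 4, 10), (10, 16, -6), (-6, 20, 4), (4, 20, -6), (-6, 16, 10)
river cycle of g (length 16): (8, 20, -3), (-3, 22, 1), (1, 22, -3), (-3, 20, 8), (8, 12, -11), (-11, 10, 9), (9, 8, -12), (-12, 16, 5), (5, 14, -15), (-15, 16, 4), … (6 more)
cycles differ ⇒ inequivalent

no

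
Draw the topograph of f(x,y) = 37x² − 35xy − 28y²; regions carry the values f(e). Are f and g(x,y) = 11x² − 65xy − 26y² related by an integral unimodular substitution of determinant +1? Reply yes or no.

D₁ = 5369, D₂ = 5369
river cycle of f (length 10): (-28, 35, 37), (37, 39, -26), (-26, 65, 11), (11, 67, -20), (-20, 53, 32), (32, 11, -41), (-41, 71, 2), (2, 73, -5), (-5, 67, 44), (44, 21, -28)
river cycle of g (length 10): (-26, 65, 11), (11, 67, -20), (-20, 53, 32), (32, 11, -41), (-41, 71, 2), (2, 73, -5), (-5, 67, 44), (44, 21, -28), (-28, 35, 37), (37, 39, -26)
cycles coincide ⇒ equivalent

yes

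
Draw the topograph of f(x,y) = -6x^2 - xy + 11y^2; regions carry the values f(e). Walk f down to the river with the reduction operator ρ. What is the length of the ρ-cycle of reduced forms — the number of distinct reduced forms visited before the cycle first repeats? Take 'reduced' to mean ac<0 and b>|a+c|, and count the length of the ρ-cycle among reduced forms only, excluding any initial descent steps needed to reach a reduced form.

D = 265, ⌊√D⌋ = 16
descent: ρ → (11,1,-6)
descent: ρ → (-6,11,6)  [lands on river]
river: ρ → (6,13,-4)
river: ρ → (-4,11,9)
river: ρ → (9,7,-6)
river: ρ → (-6,5,10)
river: ρ → (10,15,-1)
river: ρ → (-1,15,10)
river: ρ → (10,5,-6)
river: ρ → (-6,7,9)
river: ρ → (9,11,-4)
river: ρ → (-4,13,6)
river: ρ → (6,11,-6)
river: ρ → (-6,13,4)
river: ρ → (4,11,-9)
river: ρ → (-9,7,6)
river: ρ → (6,5,-10)
river: ρ → (-10,15,1)
river: ρ → (1,15,-10)
river: ρ → (-10,5,6)
river: ρ → (6,7,-9)
river: ρ → (-9,11,4)
river: ρ → (4,13,-6)
ρ-cycle length = 22 (tail of 2 descent steps not counted)

22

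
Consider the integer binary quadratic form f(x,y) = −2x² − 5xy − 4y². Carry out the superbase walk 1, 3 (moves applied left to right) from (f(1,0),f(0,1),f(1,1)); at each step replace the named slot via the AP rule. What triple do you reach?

start (-2,-4,-11) = (f(1,0),f(0,1),f(1,1))
replace slot 1: 2·((-4)+(-11)) − (-2) = -28 → (-28,-4,-11)
replace slot 3: 2·((-28)+(-4)) − (-11) = -53 → (-28,-4,-53)

-28,-4,-53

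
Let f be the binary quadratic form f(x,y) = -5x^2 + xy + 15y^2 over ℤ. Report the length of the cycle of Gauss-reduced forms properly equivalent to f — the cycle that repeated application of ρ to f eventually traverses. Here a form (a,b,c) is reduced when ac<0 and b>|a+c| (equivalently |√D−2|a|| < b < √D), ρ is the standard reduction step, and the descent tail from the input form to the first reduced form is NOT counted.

D = 301, ⌊√D⌋ = 17
descent: ρ → (15,-1,-5)
descent: ρ → (-5,11,9)  [lands on river]
river: ρ → (9,7,-7)
river: ρ → (-7,7,9)
river: ρ → (9,11,-5)
river: ρ → (-5,9,11)
river: ρ → (11,13,-3)
river: ρ → (-3,17,1)
river: ρ → (1,17,-3)
river: ρ → (-3,13,11)
river: ρ → (11,9,-5)
ρ-cycle length = 10 (tail of 2 descent steps not counted)

10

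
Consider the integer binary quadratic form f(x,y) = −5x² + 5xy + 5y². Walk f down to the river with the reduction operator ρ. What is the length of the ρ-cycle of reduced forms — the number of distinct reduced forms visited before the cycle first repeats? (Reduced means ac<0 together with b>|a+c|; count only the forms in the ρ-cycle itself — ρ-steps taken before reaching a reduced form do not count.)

D = 125, ⌊√D⌋ = 11
river: ρ → (5,5,-5)
river: ρ → (-5,5,5)
ρ-cycle length = 2 (tail of 0 descent steps not counted)

2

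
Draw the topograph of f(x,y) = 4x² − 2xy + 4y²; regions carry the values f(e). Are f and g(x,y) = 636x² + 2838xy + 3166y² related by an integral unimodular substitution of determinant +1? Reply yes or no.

D₁ = -60, D₂ = -60
f: flip: (4,-2,4)→(4,2,4)
f: reduced (well bottom): (4,2,4) with a≤c, −a<b≤a
g: translate: b→294 (≡2838 mod 1272), so (636,2838,3166)→(636,294,34)
g: flip: (636,294,34)→(34,-294,636)
g: translate: b→-22 (≡-294 mod 68), so (34,-294,636)→(34,-22,4)
g: flip: (34,-22,4)→(4,22,34)
g: translate: b→-2 (≡22 mod 8), so (4,22,34)→(4,-2,4)
g: flip: (4,-2,4)→(4,2,4)
g: reduced (well bottom): (4,2,4) with a≤c, −a<b≤a
reduced forms (4, 2, 4) vs (4, 2, 4) ⇒ equivalent

yes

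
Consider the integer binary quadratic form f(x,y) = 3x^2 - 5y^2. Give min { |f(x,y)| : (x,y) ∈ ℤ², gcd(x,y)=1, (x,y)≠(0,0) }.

descent: ρ → (-5,0,3)
descent: ρ → (3,6,-2)  [lands on river]
river: ρ → (-2,6,3)
closes: descent 2, river 2
min |a| on river = 2

2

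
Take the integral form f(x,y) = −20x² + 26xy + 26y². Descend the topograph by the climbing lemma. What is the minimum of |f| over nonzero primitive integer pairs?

river: ρ → (26,26,-20)
river: ρ → (-20,14,32)
river: ρ → (32,50,-2)
river: ρ → (-2,50,32)
river: ρ → (32,14,-20)
river: ρ → (-20,26,26)
closes: descent 0, river 6
min |a| on river = 2

2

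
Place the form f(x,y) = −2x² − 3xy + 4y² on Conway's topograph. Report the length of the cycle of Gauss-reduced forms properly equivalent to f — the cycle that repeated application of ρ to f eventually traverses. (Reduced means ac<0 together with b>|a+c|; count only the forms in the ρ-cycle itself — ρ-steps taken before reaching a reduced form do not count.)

D = 41, ⌊√D⌋ = 6
descent: ρ → (4,3,-2)  [lands on river]
river: ρ → (-2,5,2)
river: ρ → (2,3,-4)
river: ρ → (-4,5,1)
river: ρ → (1,5,-4)
river: ρ → (-4,3,2)
river: ρ → (2,5,-2)
river: ρ → (-2,3,4)
river: ρ → (4,5,-1)
river: ρ → (-1,5,4)
ρ-cycle length = 10 (tail of 1 descent step not counted)

10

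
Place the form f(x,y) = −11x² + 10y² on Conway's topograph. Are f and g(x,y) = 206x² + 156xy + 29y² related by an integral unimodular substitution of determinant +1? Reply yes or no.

D₁ = 440, D₂ = 440
river cycle of f (length 2): (10, 20, -1), (-1, 20, 10)
river cycle of g (length 2): (-1, 20, 10), (10, 20, -1)
cycles coincide ⇒ equivalent

yes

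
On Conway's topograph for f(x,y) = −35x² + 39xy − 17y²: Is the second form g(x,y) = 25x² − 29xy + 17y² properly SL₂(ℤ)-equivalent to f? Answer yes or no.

D₁ = -859, D₂ = -859
f is negative-definite; reduce −f:
−f: translate: b→31 (≡-39 mod 70), so (35,-39,17)→(35,31,13)
−f: flip: (35,31,13)→(13,-31,35)
−f: translate: b→-5 (≡-31 mod 26), so (13,-31,35)→(13,-5,17)
−f: reduced (well bottom): (13,-5,17) with a≤c, −a<b≤a
flip sign back: reduced form of f is (-13,5,-17)
g: translate: b→21 (≡-29 mod 50), so (25,-29,17)→(25,21,13)
g: flip: (25,21,13)→(13,-21,25)
g: translate: b→5 (≡-21 mod 26), so (13,-21,25)→(13,5,17)
g: reduced (well bottom): (13,5,17) with a≤c, −a<b≤a
reduced forms (-13, 5, -17) vs (13, 5, 17) ⇒ inequivalent

no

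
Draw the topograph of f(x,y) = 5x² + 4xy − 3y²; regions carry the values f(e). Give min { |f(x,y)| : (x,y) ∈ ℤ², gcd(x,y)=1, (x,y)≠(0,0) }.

river: ρ → (-3,8,1)
river: ρ → (1,8,-3)
river: ρ → (-3,4,5)
river: ρ → (5,6,-2)
river: ρ → (-2,6,5)
river: ρ → (5,4,-3)
closes: descent 0, river 6
min |a| on river = 1

1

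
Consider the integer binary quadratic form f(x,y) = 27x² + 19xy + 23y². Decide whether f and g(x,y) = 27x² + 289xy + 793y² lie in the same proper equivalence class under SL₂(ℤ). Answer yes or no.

D₁ = -2123, D₂ = -2123
f: flip: (27,19,23)→(23,-19,27)
f: reduced (well bottom): (23,-19,27) with a≤c, −a<b≤a
g: translate: b→19 (≡289 mod 54), so (27,289,793)→(27,19,23)
g: flip: (27,19,23)→(23,-19,27)
g: reduced (well bottom): (23,-19,27) with a≤c, −a<b≤a
reduced forms (23, -19, 27) vs (23, -19, 27) ⇒ equivalent

yes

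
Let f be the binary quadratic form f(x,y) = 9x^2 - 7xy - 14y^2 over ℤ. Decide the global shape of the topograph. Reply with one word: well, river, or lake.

D = b²−4ac = (-7)² − 4·9·(-14) = 553
D > 0 non-square ⇒ indefinite ⇒ periodic river

river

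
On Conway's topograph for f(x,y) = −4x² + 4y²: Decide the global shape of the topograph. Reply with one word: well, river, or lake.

D = b²−4ac = 0² − 4·(-4)·4 = 64
D = 8² is a perfect square ⇒ form factors over ℤ ⇒ lakes

lake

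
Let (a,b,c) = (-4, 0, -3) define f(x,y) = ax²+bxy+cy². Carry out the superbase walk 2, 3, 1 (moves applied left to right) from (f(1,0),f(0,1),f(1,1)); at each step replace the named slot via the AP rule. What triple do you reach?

start (-4,-3,-7) = (f(1,0),f(0,1),f(1,1))
replace slot 2: 2·((-4)+(-7)) − (-3) = -19 → (-4,-19,-7)
replace slot 3: 2·((-4)+(-19)) − (-7) = -39 → (-4,-19,-39)
replace slot 1: 2·((-19)+(-39)) − (-4) = -112 → (-112,-19,-39)

-112,-19,-39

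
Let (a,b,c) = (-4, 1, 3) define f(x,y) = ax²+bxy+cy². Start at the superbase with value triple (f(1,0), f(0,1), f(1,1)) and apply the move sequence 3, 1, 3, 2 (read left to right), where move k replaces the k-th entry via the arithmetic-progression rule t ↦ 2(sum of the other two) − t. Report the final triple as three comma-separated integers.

start (-4,3,0) = (f(1,0),f(0,1),f(1,1))
replace slot 3: 2·((-4)+3) − 0 = -2 → (-4,3,-2)
replace slot 1: 2·(3+(-2)) − (-4) = 6 → (6,3,-2)
replace slot 3: 2·(6+3) − (-2) = 20 → (6,3,20)
replace slot 2: 2·(6+20) − 3 = 49 → (6,49,20)

6,49,20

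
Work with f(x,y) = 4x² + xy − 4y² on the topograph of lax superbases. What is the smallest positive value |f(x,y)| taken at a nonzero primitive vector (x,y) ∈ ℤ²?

river: ρ → (-4,7,1)
river: ρ → (1,7,-4)
river: ρ → (-4,1,4)
river: ρ → (4,7,-1)
river: ρ → (-1,7,4)
river: ρ → (4,1,-4)
closes: descent 0, river 6
min |a| on river = 1

1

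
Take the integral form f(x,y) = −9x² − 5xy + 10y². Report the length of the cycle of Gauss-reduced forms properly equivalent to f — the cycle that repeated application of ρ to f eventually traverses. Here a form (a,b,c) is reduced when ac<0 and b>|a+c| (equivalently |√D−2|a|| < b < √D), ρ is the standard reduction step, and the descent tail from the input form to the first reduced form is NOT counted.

D = 385, ⌊√D⌋ = 19
descent: ρ → (10,5,-9)  [lands on river]
river: ρ → (-9,13,6)
river: ρ → (6,11,-11)
river: ρ → (-11,11,6)
river: ρ → (6,13,-9)
river: ρ → (-9,5,10)
river: ρ → (10,15,-4)
river: ρ → (-4,17,6)
river: ρ → (6,19,-1)
river: ρ → (-1,19,6)
river: ρ → (6,17,-4)
river: ρ → (-4,15,10)
ρ-cycle length = 12 (tail of 1 descent step not counted)

12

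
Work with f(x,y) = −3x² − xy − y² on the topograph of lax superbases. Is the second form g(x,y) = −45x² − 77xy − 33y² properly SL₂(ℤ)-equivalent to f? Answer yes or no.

D₁ = -11, D₂ = -11
f is negative-definite; reduce −f:
−f: flip: (3,1,1)→(1,-1,3)
−f: translate: b→1 (≡-1 mod 2), so (1,-1,3)→(1,1,3)
−f: reduced (well bottom): (1,1,3) with a≤c, −a<b≤a
flip sign back: reduced form of f is (-1,-1,-3)
g is negative-definite; reduce −g:
−g: translate: b→-13 (≡77 mod 90), so (45,77,33)→(45,-13,1)
−g: flip: (45,-13,1)→(1,13,45)
−g: translate: b→1 (≡13 mod 2), so (1,13,45)→(1,1,3)
−g: reduced (well bottom): (1,1,3) with a≤c, −a<b≤a
flip sign back: reduced form of g is (-1,-1,-3)
reduced forms (-1, -1, -3) vs (-1, -1, -3) ⇒ equivalent

yes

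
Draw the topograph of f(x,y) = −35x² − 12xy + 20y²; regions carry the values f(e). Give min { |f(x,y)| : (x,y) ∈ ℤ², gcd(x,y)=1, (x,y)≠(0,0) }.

descent: ρ → (20,52,-3)  [lands on river]
river: ρ → (-3,50,37)
river: ρ → (37,24,-16)
river: ρ → (-16,40,21)
river: ρ → (21,44,-12)
river: ρ → (-12,52,5)
river: ρ → (5,48,-32)
river: ρ → (-32,16,21)
river: ρ → (21,26,-27)
river: ρ → (-27,28,20)
closes: descent 1, river 10
min |a| on river = 3

3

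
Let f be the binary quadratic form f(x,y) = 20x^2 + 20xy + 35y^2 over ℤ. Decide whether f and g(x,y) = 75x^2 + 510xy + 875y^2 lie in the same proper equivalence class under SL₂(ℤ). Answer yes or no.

D₁ = -2400, D₂ = -2400
f: reduced (well bottom): (20,20,35) with a≤c, −a<b≤a
g: translate: b→60 (≡510 mod 150), so (75,510,875)→(75,60,20)
g: flip: (75,60,20)→(20,-60,75)
g: translate: b→20 (≡-60 mod 40), so (20,-60,75)→(20,20,35)
g: reduced (well bottom): (20,20,35) with a≤c, −a<b≤a
reduced forms (20, 20, 35) vs (20, 20, 35) ⇒ equivalent

yes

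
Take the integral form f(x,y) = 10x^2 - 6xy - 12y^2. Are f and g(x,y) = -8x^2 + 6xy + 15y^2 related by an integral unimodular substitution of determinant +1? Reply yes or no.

D₁ = 516, D₂ = 516
river cycle of f (length 10): (-12, 6, 10), (10, 14, -8), (-8, 18, 6), (6, 18, -8), (-8, 14, 10), (10, 6, -12), (-12, 18, 4), (4, 22, -2), (-2, 22, 4), (4, 18, -12)
river cycle of g (length 10): (-8, 22, 1), (1, 22, -8), (-8, 10, 13), (13, 16, -5), (-5, 14, 16), (16, 18, -3), (-3, 18, 16), (16, 14, -5), (-5, 16, 13), (13, 10, -8)
cycles differ ⇒ inequivalent

no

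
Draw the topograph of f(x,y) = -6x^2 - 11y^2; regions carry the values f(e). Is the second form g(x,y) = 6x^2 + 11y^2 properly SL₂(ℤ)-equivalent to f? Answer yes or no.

D₁ = -264, D₂ = -264
f is negative-definite; reduce −f:
−f: reduced (well bottom): (6,0,11) with a≤c, −a<b≤a
flip sign back: reduced form of f is (-6,0,-11)
g: reduced (well bottom): (6,0,11) with a≤c, −a<b≤a
reduced forms (-6, 0, -11) vs (6, 0, 11) ⇒ inequivalent

no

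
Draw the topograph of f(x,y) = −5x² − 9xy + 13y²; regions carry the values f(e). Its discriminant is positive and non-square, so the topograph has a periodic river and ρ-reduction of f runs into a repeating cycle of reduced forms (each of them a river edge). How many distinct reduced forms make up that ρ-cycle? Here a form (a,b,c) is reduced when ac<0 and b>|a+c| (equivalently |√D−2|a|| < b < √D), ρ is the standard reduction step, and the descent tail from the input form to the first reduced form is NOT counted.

D = 341, ⌊√D⌋ = 18
descent: ρ → (13,9,-5)  [lands on river]
river: ρ → (-5,11,11)
river: ρ → (11,11,-5)
river: ρ → (-5,9,13)
river: ρ → (13,17,-1)
river: ρ → (-1,17,13)
ρ-cycle length = 6 (tail of 1 descent step not counted)

6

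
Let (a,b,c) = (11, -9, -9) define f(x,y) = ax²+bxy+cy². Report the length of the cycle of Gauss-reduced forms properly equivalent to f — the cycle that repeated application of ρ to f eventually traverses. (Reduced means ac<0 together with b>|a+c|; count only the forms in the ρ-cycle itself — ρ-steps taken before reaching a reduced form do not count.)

D = 477, ⌊√D⌋ = 21
descent: ρ → (-9,9,11)  [lands on river]
river: ρ → (11,13,-7)
river: ρ → (-7,15,9)
river: ρ → (9,21,-1)
river: ρ → (-1,21,9)
river: ρ → (9,15,-7)
river: ρ → (-7,13,11)
river: ρ → (11,9,-9)
ρ-cycle length = 8 (tail of 1 descent step not counted)

8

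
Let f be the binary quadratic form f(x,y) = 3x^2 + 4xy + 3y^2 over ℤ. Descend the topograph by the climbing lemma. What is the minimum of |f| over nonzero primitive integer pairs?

translate: b→-2 (≡4 mod 6), so (3,4,3)→(3,-2,2)
flip: (3,-2,2)→(2,2,3)
reduced (well bottom): (2,2,3) with a≤c, −a<b≤a
well minimum = a = 2

2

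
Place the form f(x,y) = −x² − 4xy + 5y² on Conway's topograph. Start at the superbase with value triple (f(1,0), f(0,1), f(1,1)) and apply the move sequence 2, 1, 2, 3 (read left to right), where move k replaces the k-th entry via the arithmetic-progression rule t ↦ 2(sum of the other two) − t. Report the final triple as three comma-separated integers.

start (-1,5,0) = (f(1,0),f(0,1),f(1,1))
replace slot 2: 2·((-1)+0) − 5 = -7 → (-1,-7,0)
replace slot 1: 2·((-7)+0) − (-1) = -13 → (-13,-7,0)
replace slot 2: 2·((-13)+0) − (-7) = -19 → (-13,-19,0)
replace slot 3: 2·((-13)+(-19)) − 0 = -64 → (-13,-19,-64)

-13,-19,-64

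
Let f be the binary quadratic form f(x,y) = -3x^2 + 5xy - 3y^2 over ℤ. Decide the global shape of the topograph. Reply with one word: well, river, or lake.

D = b²−4ac = 5² − 4·(-3)·(-3) = -11
D < 0 ⇒ definite ⇒ every region one sign ⇒ single well

well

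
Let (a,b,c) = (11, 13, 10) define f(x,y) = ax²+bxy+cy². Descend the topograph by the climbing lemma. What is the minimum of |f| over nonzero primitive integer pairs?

translate: b→-9 (≡13 mod 22), so (11,13,10)→(11,-9,8)
flip: (11,-9,8)→(8,9,11)
translate: b→-7 (≡9 mod 16), so (8,9,11)→(8,-7,10)
reduced (well bottom): (8,-7,10) with a≤c, −a<b≤a
well minimum = a = 8

8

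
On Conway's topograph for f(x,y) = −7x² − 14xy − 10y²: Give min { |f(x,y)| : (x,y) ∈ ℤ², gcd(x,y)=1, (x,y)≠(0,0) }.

translate: b→0 (≡14 mod 14), so (7,14,10)→(7,0,3)
flip: (7,0,3)→(3,0,7)
reduced (well bottom): (3,0,7) with a≤c, −a<b≤a
well minimum |f| = |-3| = 3 (negative-definite)

3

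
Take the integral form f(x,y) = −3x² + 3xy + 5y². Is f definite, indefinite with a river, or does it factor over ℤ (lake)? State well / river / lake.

D = b²−4ac = 3² − 4·(-3)·5 = 69
D > 0 non-square ⇒ indefinite ⇒ periodic river

river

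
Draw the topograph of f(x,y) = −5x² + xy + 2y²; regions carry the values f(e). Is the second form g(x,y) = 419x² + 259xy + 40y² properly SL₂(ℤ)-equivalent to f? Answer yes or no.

D₁ = 41, D₂ = 41
river cycle of f (length 10): (2, 3, -4), (-4, 5, 1), (1, 5, -4), (-4, 3, 2), (2, 5, -2), (-2, 3, 4), (4, 5, -1), (-1, 5, 4), (4, 3, -2), (-2, 5, 2)
river cycle of g (length 10): (2, 3, -4), (-4, 5, 1), (1, 5, -4), (-4, 3, 2), (2, 5, -2), (-2, 3, 4), (4, 5, -1), (-1, 5, 4), (4, 3, -2), (-2, 5, 2)
cycles coincide ⇒ equivalent

yes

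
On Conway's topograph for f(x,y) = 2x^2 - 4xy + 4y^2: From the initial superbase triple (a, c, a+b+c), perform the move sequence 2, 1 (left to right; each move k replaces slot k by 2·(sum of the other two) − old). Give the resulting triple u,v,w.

start (2,4,2) = (f(1,0),f(0,1),f(1,1))
replace slot 2: 2·(2+2) − 4 = 4 → (2,4,2)
replace slot 1: 2·(4+2) − 2 = 10 → (10,4,2)

10,4,2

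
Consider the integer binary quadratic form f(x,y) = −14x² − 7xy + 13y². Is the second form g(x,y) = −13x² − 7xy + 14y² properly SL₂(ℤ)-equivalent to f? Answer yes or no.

D₁ = 777, D₂ = 777
river cycle of f (length 6): (13, 7, -14), (-14, 21, 6), (6, 27, -2), (-2, 25, 19), (19, 13, -8), (-8, 19, 13)
river cycle of g (length 6): (14, 7, -13), (-13, 19, 8), (8, 13, -19), (-19, 25, 2), (2, 27, -6), (-6, 21, 14)
cycles differ ⇒ inequivalent

no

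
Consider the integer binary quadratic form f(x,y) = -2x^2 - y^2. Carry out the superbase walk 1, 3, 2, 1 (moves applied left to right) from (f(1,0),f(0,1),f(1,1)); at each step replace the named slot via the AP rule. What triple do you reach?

start (-2,-1,-3) = (f(1,0),f(0,1),f(1,1))
replace slot 1: 2·((-1)+(-3)) − (-2) = -6 → (-6,-1,-3)
replace slot 3: 2·((-6)+(-1)) − (-3) = -11 → (-6,-1,-11)
replace slot 2: 2·((-6)+(-11)) − (-1) = -33 → (-6,-33,-11)
replace slot 1: 2·((-33)+(-11)) − (-6) = -82 → (-82,-33,-11)

-82,-33,-11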